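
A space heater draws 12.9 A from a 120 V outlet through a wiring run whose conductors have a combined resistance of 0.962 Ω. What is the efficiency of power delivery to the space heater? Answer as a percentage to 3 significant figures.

89.7 %

The wiring run carries the full 12.9 A.
P_line = I² R_line = (12.90)² × 0.962 = 160.1 W
P_source = V I = 120 × 12.90 = 1548 W; P_load = 1388 W
η = P_load / P_source = 1388 / 1548 = 0.8966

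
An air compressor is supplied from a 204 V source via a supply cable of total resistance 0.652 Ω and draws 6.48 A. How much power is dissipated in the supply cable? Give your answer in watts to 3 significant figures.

The supply cable is a series resistance carrying the load current; its dissipation is I²R_line.
The supply cable carries the full 6.48 A.
P_line = I² R_line = (6.480)² × 0.652 = 27.38 W

27.4 W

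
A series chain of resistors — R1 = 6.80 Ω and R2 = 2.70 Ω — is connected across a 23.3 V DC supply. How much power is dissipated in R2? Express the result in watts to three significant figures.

16.2 W

Since the resistors are in series they all carry the loop current I = V/R_total; the power in any one is I²R.
R_total = 6.80 + 2.70 = 9.500 Ω
I = V / R_total = 23.3 / 9.500 = 2.453 A
P_R2 = I² × R2 = (2.453)² × 2.70 = 16.24 W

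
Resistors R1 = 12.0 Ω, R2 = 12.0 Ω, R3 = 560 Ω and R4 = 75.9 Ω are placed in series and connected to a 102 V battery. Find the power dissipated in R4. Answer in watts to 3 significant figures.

Every series element carries the same I. Get I from the total resistance, then P = I² × R4.
R_total = 12.0 + 12.0 + 560 + 75.9 = 659.9 Ω
I = V / R_total = 102 / 659.9 = 0.1546 A
P_R4 = I² × R4 = (0.1546)² × 75.9 = 1.813 W

1.81 W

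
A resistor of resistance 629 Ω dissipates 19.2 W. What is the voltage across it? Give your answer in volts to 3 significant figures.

Inverting the appropriate power form: V = √(P R).
V = √(19.2 × 629) = 109.9 V

110 V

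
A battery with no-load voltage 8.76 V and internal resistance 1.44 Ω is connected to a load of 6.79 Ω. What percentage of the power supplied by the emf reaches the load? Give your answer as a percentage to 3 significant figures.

η = P_load/(P_load+P_int) = I²R/(I²R+I²r) = R/(R+r) — the I² cancels for series elements.
η = R / (R + r) = 6.79 / (6.79 + 1.44) = 0.8250

82.5 %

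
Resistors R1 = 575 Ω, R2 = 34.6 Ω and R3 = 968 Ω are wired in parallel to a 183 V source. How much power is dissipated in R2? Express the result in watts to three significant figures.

Each parallel branch sees the full supply voltage, so P = V²/R applies directly to the target branch.
P_R2 = V² / R2 = (183)² / 34.6 Ω = 967.9 W

968 W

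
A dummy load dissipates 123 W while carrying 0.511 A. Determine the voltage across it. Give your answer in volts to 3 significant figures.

From P = V I = I²R = V²/R, with the two given quantities we get V = P / I.
V = 123 / 0.5110 = 240.7 V

241 V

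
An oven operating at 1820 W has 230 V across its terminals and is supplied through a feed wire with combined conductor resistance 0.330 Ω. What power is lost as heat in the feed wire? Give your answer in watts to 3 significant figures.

20.7 W

The feed wire and load are in series, so the same current flows in both; the loss is I²R_line.
I = P / V = 1820 / 230 = 7.913 A through the feed wire.
P_line = I² R_line = (7.913)² × 0.330 = 20.66 W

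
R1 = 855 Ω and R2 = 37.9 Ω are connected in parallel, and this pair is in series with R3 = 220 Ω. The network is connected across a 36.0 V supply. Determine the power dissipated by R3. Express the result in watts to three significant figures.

Reduce the parallel combination to a single R_p; the circuit then becomes R_p in series with the remaining resistor.
R_p = (855×37.9)/(855+37.9) = 36.29 Ω
R_total = R_p + 220 = 36.29 + 220 = 256.3 Ω
I = V / R_total = 36.0 / 256.3 = 0.1405 A
R3 is the series element, so its power is I²R.
P_R3 = (0.1405)² × 220 = 4.341 W

4.34 W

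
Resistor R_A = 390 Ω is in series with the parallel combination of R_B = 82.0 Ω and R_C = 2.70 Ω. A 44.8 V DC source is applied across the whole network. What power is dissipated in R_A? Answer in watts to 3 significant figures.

5.08 W

Reduce the parallel pair to R_p first; the network is then a simple series string.
R_p = (82.0×2.70)/(82.0+2.70) = 2.614 Ω
R_total = 390 + 2.614 = 392.6 Ω
I = V / R_total = 44.8 / 392.6 = 0.1141 A
All the current flows through R_A; use P = I²R.
P_R_A = (0.1141)² × 390 = 5.078 W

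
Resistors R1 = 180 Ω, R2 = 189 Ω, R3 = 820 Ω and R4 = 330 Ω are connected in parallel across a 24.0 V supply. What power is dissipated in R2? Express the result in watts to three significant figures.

3.05 W

Every branch has 24.0 V across it, so for R2 the power is simply V²/R.
P_R2 = V² / R2 = (24.0)² / 189 Ω = 3.048 W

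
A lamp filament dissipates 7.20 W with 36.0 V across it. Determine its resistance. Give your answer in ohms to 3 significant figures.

Rearranging the power relation for the two known quantities gives R = V² / P.
R = (36.0)² / 7.20 = 180.0 Ω

180 Ω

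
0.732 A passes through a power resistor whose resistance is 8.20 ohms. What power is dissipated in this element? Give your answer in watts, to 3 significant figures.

4.39 W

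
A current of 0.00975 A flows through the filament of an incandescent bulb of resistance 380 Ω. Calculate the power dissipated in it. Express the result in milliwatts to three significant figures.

36.1 mW

The current through and the resistance of the element are both given; use P = I²R.
P = (0.009750 A)² × 380 Ω = 0.03612 W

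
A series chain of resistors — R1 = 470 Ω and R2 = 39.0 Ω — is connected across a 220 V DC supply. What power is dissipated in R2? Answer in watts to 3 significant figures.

Every series element carries the same I. Get I from the total resistance, then P = I² × R2.
R_total = 470 + 39.0 = 509.0 Ω
I = V / R_total = 220 / 509.0 = 0.4322 A
P_R2 = I² × R2 = (0.4322)² × 39.0 = 7.286 W

7.29 W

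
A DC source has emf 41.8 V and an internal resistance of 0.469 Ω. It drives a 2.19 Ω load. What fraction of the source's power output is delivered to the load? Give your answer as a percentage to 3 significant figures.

82.4 %

η = P_load/(P_load+P_int) = I²R/(I²R+I²r) = R/(R+r) — the I² cancels for series elements.
η = R / (R + r) = 2.19 / (2.19 + 0.469) = 0.8236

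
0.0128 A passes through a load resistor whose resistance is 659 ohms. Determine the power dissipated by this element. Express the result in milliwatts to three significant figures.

108 mW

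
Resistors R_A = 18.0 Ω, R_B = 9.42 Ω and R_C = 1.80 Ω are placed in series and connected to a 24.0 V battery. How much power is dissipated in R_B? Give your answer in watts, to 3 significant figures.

6.35 W

Since the resistors are in series they all carry the loop current I = V/R_total; the power in any one is I²R.
R_total = 18.0 + 9.42 + 1.80 = 29.22 Ω
I = V / R_total = 24.0 / 29.22 = 0.8214 A
P_R_B = I² × R_B = (0.8214)² × 9.42 = 6.355 W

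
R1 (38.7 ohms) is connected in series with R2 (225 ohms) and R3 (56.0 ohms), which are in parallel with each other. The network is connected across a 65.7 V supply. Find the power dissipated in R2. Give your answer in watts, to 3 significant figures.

5.53 W

First combine the parallel branches into one equivalent R_p, then R1 + R_p is a series pair.
R_p = (225×56.0)/(225+56.0) = 44.84 Ω
R_total = 38.7 + 44.84 = 83.54 Ω
I = V / R_total = 65.7 / 83.54 = 0.7865 A
Voltage across the parallel pair: V_p = I × R_p = 0.7865 × 44.84 = 35.26 V
With V_p across R2, its power is V_p²/R2.
P_R2 = (35.26)² / 225 = 5.527 W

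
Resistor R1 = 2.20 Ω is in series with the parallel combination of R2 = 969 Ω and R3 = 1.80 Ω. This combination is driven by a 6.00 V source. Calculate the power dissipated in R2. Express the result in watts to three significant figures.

0.00751 W

Collapse R2‖R3 to a single equivalent, reducing the network to two series elements.
R_p = (969×1.80)/(969+1.80) = 1.797 Ω
R_total = 2.20 + 1.797 = 3.997 Ω
I = V / R_total = 6.00 / 3.997 = 1.501 A
Voltage across the parallel pair: V_p = I × R_p = 1.501 × 1.797 = 2.697 V
R2 sees V_p directly, so P = V_p² / R2.
P_R2 = (2.697)² / 969 = 0.007508 W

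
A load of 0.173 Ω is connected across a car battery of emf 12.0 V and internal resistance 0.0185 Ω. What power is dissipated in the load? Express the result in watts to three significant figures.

With r and R in series, I = ε/(r+R); the load dissipates I²R.
I = ε / (r + R) = 12.0 / (0.0185 + 0.173) = 62.66 A
P_load = I² R = (62.66)² × 0.173 = 679.3 W

679 W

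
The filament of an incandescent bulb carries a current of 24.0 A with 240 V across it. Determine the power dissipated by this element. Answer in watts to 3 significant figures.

5760 W

With V and I both given, power follows immediately from P = V I.
P = 240 V × 24.00 A = 5760 W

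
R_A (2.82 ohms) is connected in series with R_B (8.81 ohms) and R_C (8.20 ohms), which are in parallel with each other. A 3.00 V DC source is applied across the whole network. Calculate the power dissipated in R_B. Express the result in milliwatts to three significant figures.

First combine the parallel branches into one equivalent R_p, then R_A + R_p is a series pair.
R_p = (8.81×8.20)/(8.81+8.20) = 4.247 Ω
R_total = 2.82 + 4.247 = 7.067 Ω
I = V / R_total = 3.00 / 7.067 = 0.4245 A
Voltage across the parallel pair: V_p = I × R_p = 0.4245 × 4.247 = 1.803 V
R_B sees V_p directly, so P = V_p² / R_B.
P_R_B = (1.803)² / 8.81 = 0.3689 W

369 mW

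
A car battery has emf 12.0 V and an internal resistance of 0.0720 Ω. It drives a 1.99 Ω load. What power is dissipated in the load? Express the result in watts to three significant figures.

With r and R in series, I = ε/(r+R); the load dissipates I²R.
I = ε / (r + R) = 12.0 / (0.0720 + 1.99) = 5.820 A
P_load = I² R = (5.820)² × 1.99 = 67.40 W

67.4 W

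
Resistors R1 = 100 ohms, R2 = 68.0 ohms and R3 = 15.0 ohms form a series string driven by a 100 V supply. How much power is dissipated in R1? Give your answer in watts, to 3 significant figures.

The current is common to all series resistors; compute it, then apply P = I²R for the target.
R_total = 100 + 68.0 + 15.0 = 183.0 Ω
I = V / R_total = 100 / 183.0 = 0.5464 A
P_R1 = I² × R1 = (0.5464)² × 100 = 29.86 W

29.9 W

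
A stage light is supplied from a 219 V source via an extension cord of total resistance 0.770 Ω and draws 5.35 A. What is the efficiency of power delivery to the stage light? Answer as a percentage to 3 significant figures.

98.1 %

The extension cord carries the full 5.35 A.
P_line = I² R_line = (5.350)² × 0.770 = 22.04 W
P_source = V I = 219 × 5.350 = 1172 W; P_load = 1150 W
η = P_load / P_source = 1150 / 1172 = 0.9812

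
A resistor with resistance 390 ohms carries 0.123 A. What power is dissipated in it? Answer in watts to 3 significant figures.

5.90 W

The current through and the resistance of the element are both given; use P = I²R.
P = (0.1230 A)² × 390 Ω = 5.900 W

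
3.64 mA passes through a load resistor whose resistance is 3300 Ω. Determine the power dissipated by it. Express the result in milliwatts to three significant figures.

Current and resistance are given, so P = I²R is the direct form.
P = (0.003640 A)² × 3300 Ω = 0.04372 W

43.7 mW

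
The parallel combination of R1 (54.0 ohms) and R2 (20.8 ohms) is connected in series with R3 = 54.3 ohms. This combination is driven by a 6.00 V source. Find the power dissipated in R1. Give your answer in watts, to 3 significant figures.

0.0313 W

Collapse the R1‖R2 pair into one equivalent R_p; then R_p and R3 form a series string.
R_p = (54.0×20.8)/(54.0+20.8) = 15.02 Ω
R_total = R_p + 54.3 = 15.02 + 54.3 = 69.32 Ω
I = V / R_total = 6.00 / 69.32 = 0.08656 A
Voltage across the parallel pair: V_p = I × R_p = 0.08656 × 15.02 = 1.300 V
R1 has V_p across it, so P = V_p²/R1.
P_R1 = (1.300)² / 54.0 = 0.03129 W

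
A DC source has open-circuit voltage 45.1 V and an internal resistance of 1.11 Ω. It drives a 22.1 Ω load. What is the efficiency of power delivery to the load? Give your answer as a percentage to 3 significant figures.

95.2 %

η = P_load/(P_load+P_int) = I²R/(I²R+I²r) = R/(R+r) — the I² cancels for series elements.
η = R / (R + r) = 22.1 / (22.1 + 1.11) = 0.9522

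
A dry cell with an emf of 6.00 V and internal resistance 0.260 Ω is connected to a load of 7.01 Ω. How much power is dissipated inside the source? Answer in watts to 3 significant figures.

0.177 W

The source's internal resistance is just another series element carrying I; its dissipation is I²r.
I = ε / (r + R) = 6.00 / (0.260 + 7.01) = 0.8253 A
P_int = I² r = (0.8253)² × 0.260 = 0.1771 W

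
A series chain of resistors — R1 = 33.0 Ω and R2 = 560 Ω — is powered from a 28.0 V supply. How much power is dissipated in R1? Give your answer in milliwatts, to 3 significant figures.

73.6 mW

In a series string the same current flows through every resistor — find that current, then P = I²R for the one we want.
R_total = 33.0 + 560 = 593.0 Ω
I = V / R_total = 28.0 / 593.0 = 0.04722 A
P_R1 = I² × R1 = (0.04722)² × 33.0 = 0.07357 W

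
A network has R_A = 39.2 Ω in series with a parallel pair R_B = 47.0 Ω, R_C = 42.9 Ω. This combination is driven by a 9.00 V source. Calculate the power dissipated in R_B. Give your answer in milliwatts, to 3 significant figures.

Reduce the parallel pair to R_p first; the network is then a simple series string.
R_p = (47.0×42.9)/(47.0+42.9) = 22.43 Ω
R_total = 39.2 + 22.43 = 61.63 Ω
I = V / R_total = 9.00 / 61.63 = 0.1460 A
Voltage across the parallel pair: V_p = I × R_p = 0.1460 × 22.43 = 3.275 V
R_B sees V_p directly, so P = V_p² / R_B.
P_R_B = (3.275)² / 47.0 = 0.2283 W

228 mW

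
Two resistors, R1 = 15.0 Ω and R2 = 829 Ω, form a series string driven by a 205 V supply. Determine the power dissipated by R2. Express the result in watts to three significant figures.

The current is common to all series resistors; compute it, then apply P = I²R for the target.
R_total = 15.0 + 829 = 844.0 Ω
I = V / R_total = 205 / 844.0 = 0.2429 A
P_R2 = I² × R2 = (0.2429)² × 829 = 48.91 W

48.9 W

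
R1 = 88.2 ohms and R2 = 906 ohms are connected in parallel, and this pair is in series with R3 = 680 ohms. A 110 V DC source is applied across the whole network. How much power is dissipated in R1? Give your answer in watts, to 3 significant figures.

First find R_p for the parallel pair, then treat R_p + R3 as a series loop.
R_p = (88.2×906)/(88.2+906) = 80.38 Ω
R_total = R_p + 680 = 80.38 + 680 = 760.4 Ω
I = V / R_total = 110 / 760.4 = 0.1447 A
Voltage across the parallel pair: V_p = I × R_p = 0.1447 × 80.38 = 11.63 V
R1 has V_p across it, so P = V_p²/R1.
P_R1 = (11.63)² / 88.2 = 1.533 W

1.53 W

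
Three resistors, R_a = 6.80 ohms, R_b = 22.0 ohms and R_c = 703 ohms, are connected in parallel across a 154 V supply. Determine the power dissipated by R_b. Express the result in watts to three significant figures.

Each parallel branch sees the full supply voltage, so P = V²/R applies directly to the target branch.
P_R_b = V² / R_b = (154)² / 22.0 Ω = 1078 W

1080 W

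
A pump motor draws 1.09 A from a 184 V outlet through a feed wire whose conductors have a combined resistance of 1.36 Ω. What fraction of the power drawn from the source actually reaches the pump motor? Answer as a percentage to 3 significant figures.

99.2 %

The feed wire carries the full 1.09 A.
P_line = I² R_line = (1.090)² × 1.36 = 1.616 W
P_source = V I = 184 × 1.090 = 200.6 W; P_load = 198.9 W
η = P_load / P_source = 198.9 / 200.6 = 0.9919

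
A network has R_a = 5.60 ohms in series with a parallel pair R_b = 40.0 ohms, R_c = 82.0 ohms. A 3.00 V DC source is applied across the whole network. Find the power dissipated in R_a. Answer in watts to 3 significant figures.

0.0478 W

Collapse R_b‖R_c to a single equivalent, reducing the network to two series elements.
R_p = (40.0×82.0)/(40.0+82.0) = 26.89 Ω
R_total = 5.60 + 26.89 = 32.49 Ω
I = V / R_total = 3.00 / 32.49 = 0.09235 A
R_a carries the full series current, so P = I²R.
P_R_a = (0.09235)² × 5.60 = 0.04776 W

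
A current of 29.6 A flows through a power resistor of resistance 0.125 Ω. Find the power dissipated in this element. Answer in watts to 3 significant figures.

110 W

Current and resistance are given, so P = I²R is the direct form.
P = (29.60 A)² × 0.125 Ω = 109.5 W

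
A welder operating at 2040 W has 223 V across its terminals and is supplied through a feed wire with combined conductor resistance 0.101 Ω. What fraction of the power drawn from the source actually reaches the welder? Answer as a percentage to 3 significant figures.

I = P / V = 2040 / 223 = 9.148 A through the feed wire.
P_line = I² R_line = (9.148)² × 0.101 = 8.452 W
P_source = P_load + P_line = 2040 + 8.452 = 2048 W
η = P_load / P_source = 2040 / 2048 = 0.9959

99.6 %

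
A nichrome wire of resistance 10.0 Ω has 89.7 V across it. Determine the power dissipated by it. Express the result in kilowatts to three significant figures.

We know the drop across the element and its resistance — P = V²/R, one step.
P = (89.7 V)² / 10.0 Ω = 804.6 W

0.805 kW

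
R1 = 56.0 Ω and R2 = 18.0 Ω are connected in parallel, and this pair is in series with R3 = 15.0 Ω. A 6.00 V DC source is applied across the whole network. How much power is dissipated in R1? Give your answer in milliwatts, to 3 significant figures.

146 mW

Collapse the R1‖R2 pair into one equivalent R_p; then R_p and R3 form a series string.
R_p = (56.0×18.0)/(56.0+18.0) = 13.62 Ω
R_total = R_p + 15.0 = 13.62 + 15.0 = 28.62 Ω
I = V / R_total = 6.00 / 28.62 = 0.2096 A
Voltage across the parallel pair: V_p = I × R_p = 0.2096 × 13.62 = 2.856 V
R1 has V_p across it, so P = V_p²/R1.
P_R1 = (2.856)² / 56.0 = 0.1456 W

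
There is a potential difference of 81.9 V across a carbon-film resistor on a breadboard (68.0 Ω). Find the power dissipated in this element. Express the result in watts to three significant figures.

98.6 W

We know the drop across the element and its resistance — P = V²/R, one step.
P = (81.9 V)² / 68.0 Ω = 98.64 W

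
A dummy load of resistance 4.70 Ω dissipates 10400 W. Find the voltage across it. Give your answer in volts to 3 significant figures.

Rearranging the power relation for the two known quantities gives V = √(P R).
V = √(10400 × 4.70) = 221.1 V

221 V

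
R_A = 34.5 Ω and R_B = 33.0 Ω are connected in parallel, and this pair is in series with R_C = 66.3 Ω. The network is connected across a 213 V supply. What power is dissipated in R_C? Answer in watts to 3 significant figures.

Collapse the R_A‖R_B pair into one equivalent R_p; then R_p and R_C form a series string.
R_p = (34.5×33.0)/(34.5+33.0) = 16.87 Ω
R_total = R_p + 66.3 = 16.87 + 66.3 = 83.17 Ω
I = V / R_total = 213 / 83.17 = 2.561 A
R_C carries the full series current, so P = I²R.
P_R_C = (2.561)² × 66.3 = 434.9 W

435 W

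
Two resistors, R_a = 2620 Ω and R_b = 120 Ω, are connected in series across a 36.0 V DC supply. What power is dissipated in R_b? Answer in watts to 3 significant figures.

Every series element carries the same I. Get I from the total resistance, then P = I² × R_b.
R_total = 2620 + 120 = 2740 Ω
I = V / R_total = 36.0 / 2740 = 0.01314 A
P_R_b = I² × R_b = (0.01314)² × 120 = 0.02072 W

0.0207 W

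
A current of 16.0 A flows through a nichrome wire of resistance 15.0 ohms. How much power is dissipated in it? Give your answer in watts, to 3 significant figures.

Current and resistance are given, so P = I²R is the direct form.
P = (16.00 A)² × 15.0 Ω = 3840 W

3840 W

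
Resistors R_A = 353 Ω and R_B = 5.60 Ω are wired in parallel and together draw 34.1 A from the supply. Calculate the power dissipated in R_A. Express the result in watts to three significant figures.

We need the common branch voltage; get it from I_total × R_eq, then P = V²/R for the branch.
1/R_eq = 1/353 + 1/5.60 ⇒ R_eq = 5.513 Ω
V = I_total × R_eq = 34.10 × 5.513 = 188.0 V
P_R_A = V² / R_A = (188.0)² / 353 = 100.1 W

100 W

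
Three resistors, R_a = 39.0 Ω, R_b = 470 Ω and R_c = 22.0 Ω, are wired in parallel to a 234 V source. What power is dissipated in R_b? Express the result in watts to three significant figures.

117 W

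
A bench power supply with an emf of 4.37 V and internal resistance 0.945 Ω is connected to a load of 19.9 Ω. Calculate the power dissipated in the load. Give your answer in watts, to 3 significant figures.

The internal resistance and the load are in series, so the same I flows through both; get I from ε/(r+R), then I²R for the load.
I = ε / (r + R) = 4.37 / (0.945 + 19.9) = 0.2096 A
P_load = I² R = (0.2096)² × 19.9 = 0.8746 W

0.875 W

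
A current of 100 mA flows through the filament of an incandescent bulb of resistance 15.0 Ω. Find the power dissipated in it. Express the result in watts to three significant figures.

0.150 W

With I and R stated, P = I²R applies in one step.
P = (0.1000 A)² × 15.0 Ω = 0.1500 W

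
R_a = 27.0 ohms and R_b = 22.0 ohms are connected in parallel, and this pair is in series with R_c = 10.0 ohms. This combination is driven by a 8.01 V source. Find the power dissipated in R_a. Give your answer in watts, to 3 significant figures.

Combine R_a and R_b into their parallel equivalent first, reducing the network to two series resistors.
R_p = (27.0×22.0)/(27.0+22.0) = 12.12 Ω
R_total = R_p + 10.0 = 12.12 + 10.0 = 22.12 Ω
I = V / R_total = 8.01 / 22.12 = 0.3621 A
Voltage across the parallel pair: V_p = I × R_p = 0.3621 × 12.12 = 4.389 V
Use P = V²/R for R_a with V = V_p.
P_R_a = (4.389)² / 27.0 = 0.7135 W

0.714 W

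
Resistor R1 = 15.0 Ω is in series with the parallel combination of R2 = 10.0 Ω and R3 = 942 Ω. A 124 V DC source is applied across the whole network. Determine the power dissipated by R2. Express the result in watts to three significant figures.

243 W

First combine the parallel branches into one equivalent R_p, then R1 + R_p is a series pair.
R_p = (10.0×942)/(10.0+942) = 9.895 Ω
R_total = 15.0 + 9.895 = 24.89 Ω
I = V / R_total = 124 / 24.89 = 4.981 A
Voltage across the parallel pair: V_p = I × R_p = 4.981 × 9.895 = 49.29 V
With V_p across R2, its power is V_p²/R2.
P_R2 = (49.29)² / 10.0 = 242.9 W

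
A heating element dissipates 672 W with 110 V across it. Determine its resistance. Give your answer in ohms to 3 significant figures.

18.0 Ω

Rearranging the power relation for the two known quantities gives R = V² / P.
R = (110)² / 672 = 18.01 Ω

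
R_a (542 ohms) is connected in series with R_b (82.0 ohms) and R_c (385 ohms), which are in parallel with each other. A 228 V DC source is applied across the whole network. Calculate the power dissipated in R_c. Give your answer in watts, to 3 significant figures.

1.66 W

Reduce the parallel pair to R_p first; the network is then a simple series string.
R_p = (82.0×385)/(82.0+385) = 67.60 Ω
R_total = 542 + 67.60 = 609.6 Ω
I = V / R_total = 228 / 609.6 = 0.3740 A
Voltage across the parallel pair: V_p = I × R_p = 0.3740 × 67.60 = 25.28 V
With V_p across R_c, its power is V_p²/R_c.
P_R_c = (25.28)² / 385 = 1.660 W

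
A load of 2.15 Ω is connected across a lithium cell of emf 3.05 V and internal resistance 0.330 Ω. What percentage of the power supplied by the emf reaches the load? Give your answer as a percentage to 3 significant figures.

Efficiency is P_load / P_total. With a series r and R sharing the same I, P = I²R for each, so η = R/(R+r).
η = R / (R + r) = 2.15 / (2.15 + 0.330) = 0.8669

86.7 %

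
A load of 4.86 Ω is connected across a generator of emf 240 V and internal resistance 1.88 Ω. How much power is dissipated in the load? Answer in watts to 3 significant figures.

6160 W

Load and internal resistance form a series loop — compute the loop current, then the load power via I²R.
I = ε / (r + R) = 240 / (1.88 + 4.86) = 35.61 A
P_load = I² R = (35.61)² × 4.86 = 6162 W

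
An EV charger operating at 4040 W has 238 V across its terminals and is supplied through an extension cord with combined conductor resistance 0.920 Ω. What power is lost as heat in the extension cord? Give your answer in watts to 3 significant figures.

The extension cord is a series resistance carrying the load current; its dissipation is I²R_line.
I = P / V = 4040 / 238 = 16.97 A through the extension cord.
P_line = I² R_line = (16.97)² × 0.920 = 265.1 W

265 W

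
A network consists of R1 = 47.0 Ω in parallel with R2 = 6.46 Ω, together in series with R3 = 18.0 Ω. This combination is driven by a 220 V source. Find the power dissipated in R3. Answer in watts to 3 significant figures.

Reduce the parallel combination to a single R_p; the circuit then becomes R_p in series with the remaining resistor.
R_p = (47.0×6.46)/(47.0+6.46) = 5.679 Ω
R_total = R_p + 18.0 = 5.679 + 18.0 = 23.68 Ω
I = V / R_total = 220 / 23.68 = 9.291 A
R3 is the series element, so its power is I²R.
P_R3 = (9.291)² × 18.0 = 1554 W

1550 W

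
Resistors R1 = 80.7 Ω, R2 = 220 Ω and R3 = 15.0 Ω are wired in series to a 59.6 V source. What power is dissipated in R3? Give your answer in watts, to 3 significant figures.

The current is common to all series resistors; compute it, then apply P = I²R for the target.
R_total = 80.7 + 220 + 15.0 = 315.7 Ω
I = V / R_total = 59.6 / 315.7 = 0.1888 A
P_R3 = I² × R3 = (0.1888)² × 15.0 = 0.5346 W

0.535 W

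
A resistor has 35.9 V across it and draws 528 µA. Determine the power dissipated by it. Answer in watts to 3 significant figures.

Since both terminal voltage and current are stated, P = V I gives the power in one step.
P = 35.9 V × 0.0005280 A = 0.01896 W

0.0190 W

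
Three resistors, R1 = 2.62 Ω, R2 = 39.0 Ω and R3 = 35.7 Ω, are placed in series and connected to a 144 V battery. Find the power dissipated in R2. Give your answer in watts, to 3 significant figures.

Series elements share the same current, so find I first, then use P = I²R.
R_total = 2.62 + 39.0 + 35.7 = 77.32 Ω
I = V / R_total = 144 / 77.32 = 1.862 A
P_R2 = I² × R2 = (1.862)² × 39.0 = 135.3 W

135 W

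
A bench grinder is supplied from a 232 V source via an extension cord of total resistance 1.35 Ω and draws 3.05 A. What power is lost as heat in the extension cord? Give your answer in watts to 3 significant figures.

Only the current and the line resistance are needed for the I²R loss.
The extension cord carries the full 3.05 A.
P_line = I² R_line = (3.050)² × 1.35 = 12.56 W

12.6 W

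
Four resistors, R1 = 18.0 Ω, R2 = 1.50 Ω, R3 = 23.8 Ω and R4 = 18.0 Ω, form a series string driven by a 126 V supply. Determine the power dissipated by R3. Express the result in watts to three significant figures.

101 W

Series elements share the same current, so find I first, then use P = I²R.
R_total = 18.0 + 1.50 + 23.8 + 18.0 = 61.30 Ω
I = V / R_total = 126 / 61.30 = 2.055 A
P_R3 = I² × R3 = (2.055)² × 23.8 = 100.6 W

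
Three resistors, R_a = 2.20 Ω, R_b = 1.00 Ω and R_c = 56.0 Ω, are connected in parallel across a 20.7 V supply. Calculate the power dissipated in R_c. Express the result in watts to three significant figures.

7.65 W

R_c sits directly across the source, so P = V²/R with V = 20.7 V.
P_R_c = V² / R_c = (20.7)² / 56.0 Ω = 7.652 W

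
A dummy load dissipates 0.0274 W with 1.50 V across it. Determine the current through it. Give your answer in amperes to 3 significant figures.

0.0183 A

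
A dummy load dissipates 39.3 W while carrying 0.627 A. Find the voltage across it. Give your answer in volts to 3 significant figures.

62.7 V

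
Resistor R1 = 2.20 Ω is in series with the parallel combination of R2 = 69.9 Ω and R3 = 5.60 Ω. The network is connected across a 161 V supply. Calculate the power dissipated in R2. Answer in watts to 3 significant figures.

183 W

Collapse R2‖R3 to a single equivalent, reducing the network to two series elements.
R_p = (69.9×5.60)/(69.9+5.60) = 5.185 Ω
R_total = 2.20 + 5.185 = 7.385 Ω
I = V / R_total = 161 / 7.385 = 21.80 A
Voltage across the parallel pair: V_p = I × R_p = 21.80 × 5.185 = 113.0 V
With V_p across R2, its power is V_p²/R2.
P_R2 = (113.0)² / 69.9 = 182.8 W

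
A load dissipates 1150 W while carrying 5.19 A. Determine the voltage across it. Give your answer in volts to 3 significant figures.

222 V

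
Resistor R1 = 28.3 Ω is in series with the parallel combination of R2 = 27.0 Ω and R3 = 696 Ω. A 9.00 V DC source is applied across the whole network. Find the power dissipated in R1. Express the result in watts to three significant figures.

0.778 W

Collapse R2‖R3 to a single equivalent, reducing the network to two series elements.
R_p = (27.0×696)/(27.0+696) = 25.99 Ω
R_total = 28.3 + 25.99 = 54.29 Ω
I = V / R_total = 9.00 / 54.29 = 0.1658 A
R1 carries the full series current, so P = I²R.
P_R1 = (0.1658)² × 28.3 = 0.7777 W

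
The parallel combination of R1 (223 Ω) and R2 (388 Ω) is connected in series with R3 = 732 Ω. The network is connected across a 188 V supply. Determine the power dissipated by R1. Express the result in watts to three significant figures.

4.16 W

First find R_p for the parallel pair, then treat R_p + R3 as a series loop.
R_p = (223×388)/(223+388) = 141.6 Ω
R_total = R_p + 732 = 141.6 + 732 = 873.6 Ω
I = V / R_total = 188 / 873.6 = 0.2152 A
Voltage across the parallel pair: V_p = I × R_p = 0.2152 × 141.6 = 30.47 V
Use P = V²/R for R1 with V = V_p.
P_R1 = (30.47)² / 223 = 4.165 W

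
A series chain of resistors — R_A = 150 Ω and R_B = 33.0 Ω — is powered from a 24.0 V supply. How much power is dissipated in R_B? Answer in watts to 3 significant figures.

0.568 W

Every series element carries the same I. Get I from the total resistance, then P = I² × R_B.
R_total = 150 + 33.0 = 183.0 Ω
I = V / R_total = 24.0 / 183.0 = 0.1311 A
P_R_B = I² × R_B = (0.1311)² × 33.0 = 0.5676 W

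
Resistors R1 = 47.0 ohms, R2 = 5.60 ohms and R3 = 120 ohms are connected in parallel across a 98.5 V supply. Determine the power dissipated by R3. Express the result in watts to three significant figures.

80.9 W

Parallel branches share the same voltage; P = V²/R gives the branch power in one step.
P_R3 = V² / R3 = (98.5)² / 120 Ω = 80.85 W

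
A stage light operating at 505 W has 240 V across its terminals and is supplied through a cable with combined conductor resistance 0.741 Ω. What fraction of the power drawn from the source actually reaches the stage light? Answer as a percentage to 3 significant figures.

I = P / V = 505 / 240 = 2.104 A through the cable.
P_line = I² R_line = (2.104)² × 0.741 = 3.281 W
P_source = P_load + P_line = 505.0 + 3.281 = 508.3 W
η = P_load / P_source = 505.0 / 508.3 = 0.9935

99.4 %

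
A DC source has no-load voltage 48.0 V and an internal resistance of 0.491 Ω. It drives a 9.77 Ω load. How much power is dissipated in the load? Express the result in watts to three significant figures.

214 W

Load and internal resistance form a series loop — compute the loop current, then the load power via I²R.
I = ε / (r + R) = 48.0 / (0.491 + 9.77) = 4.678 A
P_load = I² R = (4.678)² × 9.77 = 213.8 W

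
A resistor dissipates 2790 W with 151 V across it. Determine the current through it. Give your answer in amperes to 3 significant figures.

18.5 A

The two known quantities fix the third via I = P / V.
I = 2790 / 151 = 18.48 A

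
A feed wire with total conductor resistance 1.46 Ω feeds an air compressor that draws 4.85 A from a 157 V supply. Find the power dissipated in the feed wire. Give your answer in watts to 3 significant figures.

The feed wire and load are in series, so the same current flows in both; the loss is I²R_line.
The feed wire carries the full 4.85 A.
P_line = I² R_line = (4.850)² × 1.46 = 34.34 W

34.3 W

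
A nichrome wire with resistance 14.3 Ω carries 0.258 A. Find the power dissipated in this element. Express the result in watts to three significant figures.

0.952 W

Knowing I and R, the power is just I²R — no need to find V first.
P = (0.2580 A)² × 14.3 Ω = 0.9519 W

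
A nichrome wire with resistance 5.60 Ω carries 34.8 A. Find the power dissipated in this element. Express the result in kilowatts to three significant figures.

Current and resistance are given, so P = I²R is the direct form.
P = (34.80 A)² × 5.60 Ω = 6782 W

6.78 kW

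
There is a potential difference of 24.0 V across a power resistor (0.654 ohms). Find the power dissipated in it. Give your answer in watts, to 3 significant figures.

881 W

V and R are stated; P = V²/R avoids computing the current.
P = (24.0 V)² / 0.654 Ω = 880.7 W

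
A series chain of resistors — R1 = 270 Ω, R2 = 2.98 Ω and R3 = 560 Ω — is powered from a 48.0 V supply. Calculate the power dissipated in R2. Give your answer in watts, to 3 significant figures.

In a series string the same current flows through every resistor — find that current, then P = I²R for the one we want.
R_total = 270 + 2.98 + 560 = 833.0 Ω
I = V / R_total = 48.0 / 833.0 = 0.05762 A
P_R2 = I² × R2 = (0.05762)² × 2.98 = 0.009895 W

0.00990 W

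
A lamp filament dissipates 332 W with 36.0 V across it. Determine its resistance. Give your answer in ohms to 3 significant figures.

3.90 Ω

The two known quantities fix the third via R = V² / P.
R = (36.0)² / 332 = 3.904 Ω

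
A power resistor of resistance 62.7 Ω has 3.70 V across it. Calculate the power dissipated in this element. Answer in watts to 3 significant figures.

We know the drop across the element and its resistance — P = V²/R, one step.
P = (3.70 V)² / 62.7 Ω = 0.2183 W

0.218 W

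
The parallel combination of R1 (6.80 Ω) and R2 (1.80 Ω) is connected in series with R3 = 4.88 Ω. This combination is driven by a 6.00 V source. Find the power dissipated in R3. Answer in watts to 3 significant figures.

Combine R1 and R2 into their parallel equivalent first, reducing the network to two series resistors.
R_p = (6.80×1.80)/(6.80+1.80) = 1.423 Ω
R_total = R_p + 4.88 = 1.423 + 4.88 = 6.303 Ω
I = V / R_total = 6.00 / 6.303 = 0.9519 A
All the supply current flows through R3; use P = I²R3.
P_R3 = (0.9519)² × 4.88 = 4.422 W

4.42 W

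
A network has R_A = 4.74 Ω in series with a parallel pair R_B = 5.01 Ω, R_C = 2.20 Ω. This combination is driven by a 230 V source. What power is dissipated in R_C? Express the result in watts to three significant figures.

1430 W

First combine the parallel branches into one equivalent R_p, then R_A + R_p is a series pair.
R_p = (5.01×2.20)/(5.01+2.20) = 1.529 Ω
R_total = 4.74 + 1.529 = 6.269 Ω
I = V / R_total = 230 / 6.269 = 36.69 A
Voltage across the parallel pair: V_p = I × R_p = 36.69 × 1.529 = 56.09 V
With V_p across R_C, its power is V_p²/R_C.
P_R_C = (56.09)² / 2.20 = 1430 W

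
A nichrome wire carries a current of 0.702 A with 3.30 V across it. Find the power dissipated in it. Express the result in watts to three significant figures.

2.32 W

Since both terminal voltage and current are stated, P = V I gives the power in one step.
P = 3.30 V × 0.7020 A = 2.317 W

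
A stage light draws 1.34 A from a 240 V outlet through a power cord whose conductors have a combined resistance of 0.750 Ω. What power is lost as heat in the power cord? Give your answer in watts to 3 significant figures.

Line loss is just I²R for the cable — we know both I and R_line directly.
The power cord carries the full 1.34 A.
P_line = I² R_line = (1.340)² × 0.750 = 1.347 W

1.35 W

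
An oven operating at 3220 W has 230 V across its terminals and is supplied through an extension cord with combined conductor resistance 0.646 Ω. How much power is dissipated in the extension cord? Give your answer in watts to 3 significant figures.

Only the current and the line resistance are needed for the I²R loss.
I = P / V = 3220 / 230 = 14.00 A through the extension cord.
P_line = I² R_line = (14.00)² × 0.646 = 126.6 W

127 W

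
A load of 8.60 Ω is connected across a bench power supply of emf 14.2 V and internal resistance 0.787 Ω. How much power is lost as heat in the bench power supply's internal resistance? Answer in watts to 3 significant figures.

The internal resistance carries the same current as the load; P_int = I²r.
I = ε / (r + R) = 14.2 / (0.787 + 8.60) = 1.513 A
P_int = I² r = (1.513)² × 0.787 = 1.801 W

1.80 W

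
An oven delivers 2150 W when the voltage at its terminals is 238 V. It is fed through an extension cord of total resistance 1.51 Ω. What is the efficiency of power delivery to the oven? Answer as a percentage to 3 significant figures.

94.6 %

I = P / V = 2150 / 238 = 9.034 A through the extension cord.
P_line = I² R_line = (9.034)² × 1.51 = 123.2 W
P_source = P_load + P_line = 2150 + 123.2 = 2273 W
η = P_load / P_source = 2150 / 2273 = 0.9458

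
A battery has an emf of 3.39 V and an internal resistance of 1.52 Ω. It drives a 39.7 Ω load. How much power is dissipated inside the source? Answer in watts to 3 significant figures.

The source's internal resistance is just another series element carrying I; its dissipation is I²r.
I = ε / (r + R) = 3.39 / (1.52 + 39.7) = 0.08224 A
P_int = I² r = (0.08224)² × 1.52 = 0.01028 W

0.0103 W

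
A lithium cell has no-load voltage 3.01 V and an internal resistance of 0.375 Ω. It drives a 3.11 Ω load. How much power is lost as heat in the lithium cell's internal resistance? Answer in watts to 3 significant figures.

Internal loss is I²r, with I set by the total series resistance r+R.
I = ε / (r + R) = 3.01 / (0.375 + 3.11) = 0.8637 A
P_int = I² r = (0.8637)² × 0.375 = 0.2797 W

0.280 W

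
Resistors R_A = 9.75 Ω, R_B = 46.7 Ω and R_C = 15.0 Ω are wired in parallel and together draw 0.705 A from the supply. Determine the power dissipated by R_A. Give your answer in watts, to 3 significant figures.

Only the total current is stated, so first find the parallel equivalent to get the voltage across the combination.
1/R_eq = 1/9.75 + 1/46.7 + 1/15.0 ⇒ R_eq = 5.245 Ω
V = I_total × R_eq = 0.7050 × 5.245 = 3.698 V
P_R_A = V² / R_A = (3.698)² / 9.75 = 1.403 W

1.40 W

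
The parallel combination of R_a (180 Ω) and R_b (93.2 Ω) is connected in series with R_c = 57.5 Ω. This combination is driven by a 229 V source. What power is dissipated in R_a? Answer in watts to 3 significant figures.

First find R_p for the parallel pair, then treat R_p + R_c as a series loop.
R_p = (180×93.2)/(180+93.2) = 61.41 Ω
R_total = R_p + 57.5 = 61.41 + 57.5 = 118.9 Ω
I = V / R_total = 229 / 118.9 = 1.926 A
Voltage across the parallel pair: V_p = I × R_p = 1.926 × 61.41 = 118.3 V
Use P = V²/R for R_a with V = V_p.
P_R_a = (118.3)² / 180 = 77.70 W

77.7 W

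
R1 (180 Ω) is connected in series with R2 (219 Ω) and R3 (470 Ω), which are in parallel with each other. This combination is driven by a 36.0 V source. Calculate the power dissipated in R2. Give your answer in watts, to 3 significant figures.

1.22 W

Reduce the parallel pair to R_p first; the network is then a simple series string.
R_p = (219×470)/(219+470) = 149.4 Ω
R_total = 180 + 149.4 = 329.4 Ω
I = V / R_total = 36.0 / 329.4 = 0.1093 A
Voltage across the parallel pair: V_p = I × R_p = 0.1093 × 149.4 = 16.33 V
R2 is across V_p, so use P = V²/R for that branch.
P_R2 = (16.33)² / 219 = 1.217 W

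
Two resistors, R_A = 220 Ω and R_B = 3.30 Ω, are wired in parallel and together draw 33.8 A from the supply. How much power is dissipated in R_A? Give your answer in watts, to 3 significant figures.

We need the common branch voltage; get it from I_total × R_eq, then P = V²/R for the branch.
1/R_eq = 1/220 + 1/3.30 ⇒ R_eq = 3.251 Ω
V = I_total × R_eq = 33.80 × 3.251 = 109.9 V
P_R_A = V² / R_A = (109.9)² / 220 = 54.89 W

54.9 W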